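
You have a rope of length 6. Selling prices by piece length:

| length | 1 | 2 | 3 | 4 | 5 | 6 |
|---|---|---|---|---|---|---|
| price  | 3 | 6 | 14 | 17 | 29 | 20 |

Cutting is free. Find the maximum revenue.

32

Build v[k] bottom-up: v[k] = max over allowed piece i of (p[i] + v[k−i]).
v[1] = 3
v[2] = 6  (first piece 1, then v[1]=3)
v[3] = 14
v[4] = 17  (first piece 1, then v[3]=14)
v[5] = 29
v[6] = 32  (first piece 1, then v[5]=29)
One optimal cutting: 5 + 1 → 29 + 3 = 32.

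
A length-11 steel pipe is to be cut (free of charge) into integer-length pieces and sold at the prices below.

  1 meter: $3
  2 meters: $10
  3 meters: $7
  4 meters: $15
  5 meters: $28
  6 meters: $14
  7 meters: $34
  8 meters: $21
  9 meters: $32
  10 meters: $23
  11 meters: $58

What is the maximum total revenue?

59

Consider every possible first cut. R[k] is the best of p[i]+R[k−i] over all sellable i≤k.
R[1] = 3
R[2] = 10
R[3] = 13  (first piece 1, then R[2]=10)
R[4] = 20  (first piece 2, then R[2]=10)
R[5] = 28
R[6] = 31  (first piece 1, then R[5]=28)
R[7] = 38  (first piece 2, then R[5]=28)
R[8] = 41  (first piece 1, then R[7]=38)
R[9] = 48  (first piece 2, then R[7]=38)
R[10] = 56  (first piece 5, then R[5]=28)
R[11] = 59  (first piece 1, then R[10]=56)
One optimal cutting: 5 + 5 + 1 → $28 + $28 + $3 = $59.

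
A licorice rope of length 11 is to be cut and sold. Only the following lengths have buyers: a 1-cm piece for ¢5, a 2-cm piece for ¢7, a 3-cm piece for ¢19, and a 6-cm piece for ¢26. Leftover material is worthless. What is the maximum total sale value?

Consider every possible first cut. best[k] is the best of p[i]+best[k−i] over all sellable i≤k.
best[1] = 5
best[2] = max(5+5, 7+0) = 10
best[3] = max(5+10, 7+5, 19+0) = 19
best[4] = max(5+19, 7+10, 19+5) = 24
best[5] = max(5+24, 7+19, 19+10) = 29
best[6] = max(5+29, 7+24, 19+19, 26+0) = 38
best[7] = max(5+38, 7+29, 19+24, 26+5) = 43
best[8] = max(5+43, 7+38, 19+29, 26+10) = 48
best[9] = max(5+48, 7+43, 19+38, 26+19) = 57
best[10] = max(5+57, 7+48, 19+43, 26+24) = 62
best[11] = max(5+62, 7+57, 19+48, 26+29) = 67
One optimal cutting: 3 + 3 + 3 + 1 + 1 → ¢67.

67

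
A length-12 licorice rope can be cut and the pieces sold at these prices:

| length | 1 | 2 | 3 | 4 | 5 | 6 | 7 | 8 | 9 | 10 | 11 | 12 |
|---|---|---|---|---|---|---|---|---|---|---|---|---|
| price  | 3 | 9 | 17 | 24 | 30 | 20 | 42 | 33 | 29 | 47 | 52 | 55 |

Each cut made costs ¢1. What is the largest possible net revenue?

Consider every possible first cut. net[k] is the best of p[i]+net[k−i] over all sellable i≤k, charging 1 whenever i<k.
net[1] = 3
net[2] = 9
net[3] = 17
net[4] = 24
net[5] = 30
net[6] = 33  (first piece 3, then net[3]=17)
net[7] = 42
net[8] = 47  (first piece 4, then net[4]=24)
net[9] = 53  (first piece 4, then net[5]=30)
net[10] = 59  (first piece 5, then net[5]=30)
net[11] = 65  (first piece 4, then net[7]=42)
net[12] = 71  (first piece 5, then net[7]=42)
One optimal plan: pieces 7 + 5 (1 cut) → ¢72 − ¢1 = ¢71.

71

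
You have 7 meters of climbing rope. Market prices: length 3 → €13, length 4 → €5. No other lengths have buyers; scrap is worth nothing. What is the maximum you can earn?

Build f[k] bottom-up: f[k] = max over allowed piece i of (p[i] + f[k−i]).
f[1] = 0
f[2] = 0
f[3] = 13
f[4] = 13
f[5] = 13
f[6] = 26  (first piece 3, then f[3]=13)
f[7] = 26
One optimal cutting: pieces 3 + 3 with 1 meter of scrap → €26.

26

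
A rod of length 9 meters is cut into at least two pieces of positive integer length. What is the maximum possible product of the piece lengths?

Let prod[k] be the best product for length k (with at least one cut). For each first piece i, the rest contributes max(k−i, prod[k−i]).
prod[2] = 1·max(1,0) = 1·1 = 1
prod[3] = 1·max(2,1) = 1·2 = 2
prod[4] = 2·max(2,1) = 2·2 = 4
prod[5] = 2·max(3,2) = 2·3 = 6
prod[6] = 3·max(3,2) = 3·3 = 9
prod[7] = 2·max(5,6) = 2·6 = 12
prod[8] = 2·max(6,9) = 2·9 = 18
prod[9] = 3·max(6,9) = 3·9 = 27
One optimal split: 3 + 3 + 3; product 3·3·3 = 27.

27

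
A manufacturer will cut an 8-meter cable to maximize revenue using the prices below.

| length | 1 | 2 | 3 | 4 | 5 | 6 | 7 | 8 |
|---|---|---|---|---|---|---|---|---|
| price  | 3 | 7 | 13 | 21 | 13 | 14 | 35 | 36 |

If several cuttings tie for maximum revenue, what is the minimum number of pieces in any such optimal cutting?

Let r[k] be the best obtainable value from length k. For each k, try every first piece i and keep the best of price[i] + r[k−i].
r[1] = 3
r[2] = max(3+3, 7+0) = 7
r[3] = max(3+7, 7+3, 13+0) = 13
r[4] = max(3+13, 7+7, 13+3, 21+0) = 21
r[5] = max(3+21, 7+13, 13+7, 21+3, 13+0) = 24
r[6] = max(3+24, 7+21, 13+13, 21+7, 13+3, 14+0) = 28
r[7] = max(3+28, 7+24, 13+21, …, 14+3, 35+0) = 35
r[8] = max(3+35, 7+28, 13+24, …, 35+3, 36+0) = 42
Maximum revenue is €42.
Now minimize piece count subject to staying optimal: for each k, pieces[k] = 1 + min over i with p[i]+r[k−i]=r[k] of pieces[k−i].
pieces[5] = 2
pieces[6] = 2
pieces[7] = 1
pieces[8] = 2

2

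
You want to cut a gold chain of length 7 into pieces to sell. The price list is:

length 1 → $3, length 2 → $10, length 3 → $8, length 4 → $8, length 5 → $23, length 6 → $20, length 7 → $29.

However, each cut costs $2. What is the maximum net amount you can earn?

Consider every possible first cut. v[k] is the best of p[i]+v[k−i] over all sellable i≤k, charging 2 whenever i<k.
v[1] = 3
v[2] = max(3+3-2, 10+0) = 10
v[3] = max(3+10-2, 10+3-2, 8+0) = 11
v[4] = max(3+11-2, 10+10-2, 8+3-2, 8+0) = 18
v[5] = max(3+18-2, 10+11-2, 8+10-2, 8+3-2, 23+0) = 23
v[6] = max(3+23-2, 10+18-2, 8+11-2, 8+10-2, 23+3-2, 20+0) = 26
v[7] = max(3+26-2, 10+23-2, 8+18-2, …, 20+3-2, 29+0) = 31
One optimal plan: pieces 5 + 2 (1 cut) → $33 − $2 = $31.

31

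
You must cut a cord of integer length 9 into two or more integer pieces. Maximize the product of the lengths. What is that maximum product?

Define f[k] = max over 1≤i<k of i · max(k−i, f[k−i]); the inner max lets the remainder stay uncut if that's better.
f[2] = 1*max(1,0) = 1*1 = 1
f[3] = 1*max(2,1) = 1*2 = 2
f[4] = 2*max(2,1) = 2*2 = 4
f[5] = 2*max(3,2) = 2*3 = 6
f[6] = 3*max(3,2) = 3*3 = 9
f[7] = 2*max(5,6) = 2*6 = 12
f[8] = 2*max(6,9) = 2*9 = 18
f[9] = 3*max(6,9) = 3*9 = 27
One optimal split: 3 + 3 + 3; product 3*3*3 = 27.

27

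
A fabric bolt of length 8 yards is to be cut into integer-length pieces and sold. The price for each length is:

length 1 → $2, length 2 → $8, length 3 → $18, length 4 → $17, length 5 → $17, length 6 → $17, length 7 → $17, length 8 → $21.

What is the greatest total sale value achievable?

44

Let R[k] be the best obtainable value from length k. For each k, try every first piece i and keep the best of price[i] + R[k−i].
R[1] = 2
R[2] = max(2+2, 8+0) = 8
R[3] = max(2+8, 8+2, 18+0) = 18
R[4] = max(2+18, 8+8, 18+2, 17+0) = 20
R[5] = max(2+20, 8+18, 18+8, 17+2, 17+0) = 26
R[6] = max(2+26, 8+20, 18+18, 17+8, 17+2, 17+0) = 36
R[7] = max(2+36, 8+26, 18+20, …, 17+2, 17+0) = 38
R[8] = max(2+38, 8+36, 18+26, …, 17+2, 21+0) = 44
One optimal cutting: 3 + 3 + 2 → $18 + $18 + $8 = $44.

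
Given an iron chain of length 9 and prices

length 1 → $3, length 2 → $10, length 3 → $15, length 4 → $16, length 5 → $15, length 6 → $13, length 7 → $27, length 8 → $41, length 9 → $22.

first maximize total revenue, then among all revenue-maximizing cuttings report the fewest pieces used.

Build r[k] bottom-up: r[k] = max over allowed piece i of (p[i] + r[k−i]).
r[1] = 3
r[2] = max(3+3, 10+0) = 10
r[3] = max(3+10, 10+3, 15+0) = 15
r[4] = max(3+15, 10+10, 15+3, 16+0) = 20
r[5] = max(3+20, 10+15, 15+10, 16+3, 15+0) = 25
r[6] = max(3+25, 10+20, 15+15, 16+10, 15+3, 13+0) = 30
r[7] = max(3+30, 10+25, 15+20, …, 13+3, 27+0) = 35
r[8] = max(3+35, 10+30, 15+25, …, 27+3, 41+0) = 41
r[9] = max(3+41, 10+35, 15+30, …, 41+3, 22+0) = 45
Maximum revenue is $45.
Now minimize piece count subject to staying optimal: for each k, pieces[k] = 1 + min over i with p[i]+r[k−i]=r[k] of pieces[k−i].
pieces[6] = 2
pieces[7] = 3
pieces[8] = 1
pieces[9] = 3

3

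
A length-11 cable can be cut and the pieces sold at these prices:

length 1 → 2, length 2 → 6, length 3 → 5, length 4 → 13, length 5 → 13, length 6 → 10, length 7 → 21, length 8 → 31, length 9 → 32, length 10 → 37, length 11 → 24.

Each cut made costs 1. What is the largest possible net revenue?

Consider every possible first cut. v[k] is the best of p[i]+v[k−i] over all sellable i≤k, charging 1 whenever i<k.
v[1] = 2
v[2] = max(2+2-1, 6+0) = 6
v[3] = max(2+6-1, 6+2-1, 5+0) = 7
v[4] = max(2+7-1, 6+6-1, 5+2-1, 13+0) = 13
v[5] = max(2+13-1, 6+7-1, 5+6-1, 13+2-1, 13+0) = 14
v[6] = max(2+14-1, 6+13-1, 5+7-1, 13+6-1, 13+2-1, 10+0) = 18
v[7] = max(2+18-1, 6+14-1, 5+13-1, …, 10+2-1, 21+0) = 21
v[8] = max(2+21-1, 6+18-1, 5+14-1, …, 21+2-1, 31+0) = 31
v[9] = max(2+31-1, 6+21-1, 5+18-1, …, 31+2-1, 32+0) = 32
v[10] = max(2+32-1, 6+31-1, 5+21-1, …, 32+2-1, 37+0) = 37
v[11] = max(2+37-1, 6+32-1, 5+31-1, …, 37+2-1, 24+0) = 38
One optimal plan: pieces 10 + 1 (1 cut) → 39 − 1 = 38.

38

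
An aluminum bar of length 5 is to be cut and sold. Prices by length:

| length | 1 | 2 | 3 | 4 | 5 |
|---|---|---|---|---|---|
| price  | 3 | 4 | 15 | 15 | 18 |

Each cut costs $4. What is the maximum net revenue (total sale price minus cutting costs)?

Let v[k] be the best obtainable value from length k. For each k, try every first piece i and keep the best of price[i] + v[k−i] minus the 4 cut fee when i<k.
v[1] = 3
v[2] = 4
v[3] = 15
v[4] = 15
v[5] = 18
Best is to make no cuts and sell whole for $18.

18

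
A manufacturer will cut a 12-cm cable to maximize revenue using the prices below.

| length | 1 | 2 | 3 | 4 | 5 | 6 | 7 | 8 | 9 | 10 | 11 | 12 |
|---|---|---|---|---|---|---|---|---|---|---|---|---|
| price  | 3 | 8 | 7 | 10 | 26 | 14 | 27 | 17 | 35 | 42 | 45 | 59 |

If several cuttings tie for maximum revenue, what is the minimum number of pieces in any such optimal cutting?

3

Build r[k] bottom-up: r[k] = max over allowed piece i of (p[i] + r[k−i]).
r[1] = 3
r[2] = 8
r[3] = 11  (first piece 1, then r[2]=8)
r[4] = 16  (first piece 2, then r[2]=8)
r[5] = 26
r[6] = 29  (first piece 1, then r[5]=26)
r[7] = 34  (first piece 2, then r[5]=26)
r[8] = 37  (first piece 1, then r[7]=34)
r[9] = 42  (first piece 2, then r[7]=34)
r[10] = 52  (first piece 5, then r[5]=26)
r[11] = 55  (first piece 1, then r[10]=52)
r[12] = 60  (first piece 2, then r[10]=52)
Maximum revenue is 60.
Now minimize piece count subject to staying optimal: for each k, pieces[k] = 1 + min over i with p[i]+r[k−i]=r[k] of pieces[k−i].
pieces[9] = 3
pieces[10] = 2
pieces[11] = 3
pieces[12] = 3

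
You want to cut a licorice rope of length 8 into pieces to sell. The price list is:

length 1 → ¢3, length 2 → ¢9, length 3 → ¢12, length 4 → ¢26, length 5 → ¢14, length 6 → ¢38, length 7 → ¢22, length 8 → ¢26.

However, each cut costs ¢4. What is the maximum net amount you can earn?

48

Let net[k] be the best obtainable value from length k. For each k, try every first piece i and keep the best of price[i] + net[k−i] minus the 4 cut fee when i<k.
net[1] = 3
net[2] = 9
net[3] = 12
net[4] = 26
net[5] = 25  (first piece 1, then net[4]=26)
net[6] = 38
net[7] = 37  (first piece 1, then net[6]=38)
net[8] = 48  (first piece 4, then net[4]=26)
One optimal plan: pieces 4 + 4 (1 cut) → ¢52 − ¢4 = ¢48.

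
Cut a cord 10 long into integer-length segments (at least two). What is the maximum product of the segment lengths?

Define m[k] = max over 1≤i<k of i · max(k−i, m[k−i]); the inner max lets the remainder stay uncut if that's better.
m[2] = 1·max(1,0) = 1·1 = 1
m[3] = 1·max(2,1) = 1·2 = 2
m[4] = 2·max(2,1) = 2·2 = 4
m[5] = 2·max(3,2) = 2·3 = 6
m[6] = 3·max(3,2) = 3·3 = 9
m[7] = 2·max(5,6) = 2·6 = 12
m[8] = 2·max(6,9) = 2·9 = 18
m[9] = 3·max(6,9) = 3·9 = 27
m[10] = 2·max(8,18) = 2·18 = 36
One optimal split: 3 + 3 + 2 + 2; product 3·3·2·2 = 36.

36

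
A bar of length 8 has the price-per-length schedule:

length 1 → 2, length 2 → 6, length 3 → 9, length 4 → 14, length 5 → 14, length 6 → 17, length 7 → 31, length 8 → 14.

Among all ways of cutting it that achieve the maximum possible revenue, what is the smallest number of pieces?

2

Let r[k] be the best obtainable value from length k. For each k, try every first piece i and keep the best of price[i] + r[k−i].
r[1] = 2
r[2] = max(2+2, 6+0) = 6
r[3] = max(2+6, 6+2, 9+0) = 9
r[4] = max(2+9, 6+6, 9+2, 14+0) = 14
r[5] = max(2+14, 6+9, 9+6, 14+2, 14+0) = 16
r[6] = max(2+16, 6+14, 9+9, 14+6, 14+2, 17+0) = 20
r[7] = max(2+20, 6+16, 9+14, …, 17+2, 31+0) = 31
r[8] = max(2+31, 6+20, 9+16, …, 31+2, 14+0) = 33
Maximum revenue is 33.
Now minimize piece count subject to staying optimal: for each k, pieces[k] = 1 + min over i with p[i]+r[k−i]=r[k] of pieces[k−i].
pieces[5] = 2
pieces[6] = 2
pieces[7] = 1
pieces[8] = 2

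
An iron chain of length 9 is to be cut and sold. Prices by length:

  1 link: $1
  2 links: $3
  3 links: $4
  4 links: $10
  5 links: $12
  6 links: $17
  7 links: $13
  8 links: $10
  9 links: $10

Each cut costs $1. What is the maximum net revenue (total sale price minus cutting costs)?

Let r[k] be the best obtainable value from length k. For each k, try every first piece i and keep the best of price[i] + r[k−i] minus the 1 cut fee when i<k.
r[1] = 1
r[2] = 3
r[3] = 4
r[4] = 10
r[5] = 12
r[6] = 17
r[7] = 17  (first piece 1, then r[6]=17)
r[8] = 19  (first piece 2, then r[6]=17)
r[9] = 21  (first piece 4, then r[5]=12)
One optimal plan: pieces 5 + 4 (1 cut) → $22 − $1 = $21.

21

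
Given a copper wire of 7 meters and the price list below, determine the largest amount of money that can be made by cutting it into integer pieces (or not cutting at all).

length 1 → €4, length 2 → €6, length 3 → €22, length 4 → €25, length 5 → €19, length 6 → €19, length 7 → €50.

Build R[k] bottom-up: R[k] = max over allowed piece i of (p[i] + R[k−i]).
R[1] = 4
R[2] = 8  (first piece 1, then R[1]=4)
R[3] = 22
R[4] = 26  (first piece 1, then R[3]=22)
R[5] = 30  (first piece 1, then R[4]=26)
R[6] = 44  (first piece 3, then R[3]=22)
R[7] = 50
Best is to sell the whole 7-meter piece uncut for €50.

50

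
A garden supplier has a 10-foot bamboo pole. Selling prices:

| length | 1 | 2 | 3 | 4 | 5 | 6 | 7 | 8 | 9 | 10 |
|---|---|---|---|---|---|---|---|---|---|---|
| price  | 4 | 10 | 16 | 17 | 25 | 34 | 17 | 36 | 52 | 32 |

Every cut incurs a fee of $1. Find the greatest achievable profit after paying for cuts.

Let net[k] be the best obtainable value from length k. For each k, try every first piece i and keep the best of price[i] + net[k−i] minus the 1 cut fee when i<k.
net[1] = 4
net[2] = max(4+4-1, 10+0) = 10
net[3] = max(4+10-1, 10+4-1, 16+0) = 16
net[4] = max(4+16-1, 10+10-1, 16+4-1, 17+0) = 19
net[5] = max(4+19-1, 10+16-1, 16+10-1, 17+4-1, 25+0) = 25
net[6] = max(4+25-1, 10+19-1, 16+16-1, 17+10-1, 25+4-1, 34+0) = 34
net[7] = max(4+34-1, 10+25-1, 16+19-1, …, 34+4-1, 17+0) = 37
net[8] = max(4+37-1, 10+34-1, 16+25-1, …, 17+4-1, 36+0) = 43
net[9] = max(4+43-1, 10+37-1, 16+34-1, …, 36+4-1, 52+0) = 52
net[10] = max(4+52-1, 10+43-1, 16+37-1, …, 52+4-1, 32+0) = 55
One optimal plan: pieces 9 + 1 (1 cut) → $56 − $1 = $55.

55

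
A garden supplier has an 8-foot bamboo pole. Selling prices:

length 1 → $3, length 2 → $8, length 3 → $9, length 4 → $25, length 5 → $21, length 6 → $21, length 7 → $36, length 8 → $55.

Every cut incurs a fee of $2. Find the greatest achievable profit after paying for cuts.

Let net[k] be the best obtainable value from length k. For each k, try every first piece i and keep the best of price[i] + net[k−i] minus the 2 cut fee when i<k.
net[1] = 3
net[2] = 8
net[3] = 9  (first piece 1, then net[2]=8)
net[4] = 25
net[5] = 26  (first piece 1, then net[4]=25)
net[6] = 31  (first piece 2, then net[4]=25)
net[7] = 36
net[8] = 55
Best is to make no cuts and sell whole for $55.

55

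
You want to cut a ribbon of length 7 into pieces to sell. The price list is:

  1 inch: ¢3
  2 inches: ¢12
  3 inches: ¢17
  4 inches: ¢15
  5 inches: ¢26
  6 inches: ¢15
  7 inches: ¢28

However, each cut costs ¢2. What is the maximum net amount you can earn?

37

Build net[k] bottom-up: net[k] = max over allowed piece i of (p[i] + net[k−i]) − 2 per cut.
net[1] = 3
net[2] = max(3+3-2, 12+0) = 12
net[3] = max(3+12-2, 12+3-2, 17+0) = 17
net[4] = max(3+17-2, 12+12-2, 17+3-2, 15+0) = 22
net[5] = max(3+22-2, 12+17-2, 17+12-2, 15+3-2, 26+0) = 27
net[6] = max(3+27-2, 12+22-2, 17+17-2, 15+12-2, 26+3-2, 15+0) = 32
net[7] = max(3+32-2, 12+27-2, 17+22-2, …, 15+3-2, 28+0) = 37
One optimal plan: pieces 3 + 2 + 2 (2 cuts) → ¢41 − ¢4 = ¢37.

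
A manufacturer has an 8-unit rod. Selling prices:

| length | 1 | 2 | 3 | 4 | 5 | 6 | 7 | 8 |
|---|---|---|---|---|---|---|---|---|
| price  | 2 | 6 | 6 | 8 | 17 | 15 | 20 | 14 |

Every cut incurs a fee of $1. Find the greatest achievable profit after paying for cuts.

23

Build v[k] bottom-up: v[k] = max over allowed piece i of (p[i] + v[k−i]) − 1 per cut.
v[1] = 2
v[2] = 6
v[3] = 7  (first piece 1, then v[2]=6)
v[4] = 11  (first piece 2, then v[2]=6)
v[5] = 17
v[6] = 18  (first piece 1, then v[5]=17)
v[7] = 22  (first piece 2, then v[5]=17)
v[8] = 23  (first piece 1, then v[7]=22)
One optimal plan: pieces 5 + 2 + 1 (2 cuts) → $25 − $2 = $23.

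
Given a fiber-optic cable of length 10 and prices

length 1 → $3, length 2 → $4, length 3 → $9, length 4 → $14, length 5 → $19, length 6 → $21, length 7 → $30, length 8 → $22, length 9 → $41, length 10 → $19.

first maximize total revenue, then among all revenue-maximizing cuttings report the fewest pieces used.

2

Consider every possible first cut. r[k] is the best of p[i]+r[k−i] over all sellable i≤k.
r[1] = 3
r[2] = max(3+3, 4+0) = 6
r[3] = max(3+6, 4+3, 9+0) = 9
r[4] = max(3+9, 4+6, 9+3, 14+0) = 14
r[5] = max(3+14, 4+9, 9+6, 14+3, 19+0) = 19
r[6] = max(3+19, 4+14, 9+9, 14+6, 19+3, 21+0) = 22
r[7] = max(3+22, 4+19, 9+14, …, 21+3, 30+0) = 30
r[8] = max(3+30, 4+22, 9+19, …, 30+3, 22+0) = 33
r[9] = max(3+33, 4+30, 9+22, …, 22+3, 41+0) = 41
r[10] = max(3+41, 4+33, 9+30, …, 41+3, 19+0) = 44
Maximum revenue is $44.
Now minimize piece count subject to staying optimal: for each k, pieces[k] = 1 + min over i with p[i]+r[k−i]=r[k] of pieces[k−i].
pieces[7] = 1
pieces[8] = 2
pieces[9] = 1
pieces[10] = 2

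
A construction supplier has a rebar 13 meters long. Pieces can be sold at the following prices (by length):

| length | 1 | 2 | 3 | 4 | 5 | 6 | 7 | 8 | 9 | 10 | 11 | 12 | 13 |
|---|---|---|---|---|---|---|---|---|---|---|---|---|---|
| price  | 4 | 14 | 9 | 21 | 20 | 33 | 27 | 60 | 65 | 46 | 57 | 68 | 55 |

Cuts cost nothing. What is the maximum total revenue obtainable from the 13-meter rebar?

93

Consider every possible first cut. v[k] is the best of p[i]+v[k−i] over all sellable i≤k.
v[1] = 4
v[2] = 14
v[3] = 18  (first piece 1, then v[2]=14)
v[4] = 28  (first piece 2, then v[2]=14)
v[5] = 32  (first piece 1, then v[4]=28)
v[6] = 42  (first piece 2, then v[4]=28)
v[7] = 46  (first piece 1, then v[6]=42)
v[8] = 60
v[9] = 65
v[10] = 74  (first piece 2, then v[8]=60)
v[11] = 79  (first piece 2, then v[9]=65)
v[12] = 88  (first piece 2, then v[10]=74)
v[13] = 93  (first piece 2, then v[11]=79)
One optimal cutting: 9 + 2 + 2 → ₹65 + ₹14 + ₹14 = ₹93.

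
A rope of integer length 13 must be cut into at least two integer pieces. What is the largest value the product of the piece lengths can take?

108

Let m[k] be the best product for length k (with at least one cut). For each first piece i, the rest contributes max(k−i, m[k−i]).
m[2] = 1×max(1,0) = 1×1 = 1
m[3] = max(1×2, 2×1) = 2
m[4] = max(1×3, 2×2, 3×1) = 4
m[5] = max(1×4, 2×3, 3×2, 4×1) = 6
m[6] = max(1×6, 2×4, 3×3, 4×2, 5×1) = 9
m[7] = max(1×9, 2×6, 3×4, 4×3, 5×2, 6×1) = 12
m[8] = max(1×12, 2×9, 3×6, …, 6×2, 7×1) = 18
m[9] = max(1×18, 2×12, 3×9, …, 7×2, 8×1) = 27
m[10] = max(1×27, 2×18, 3×12, …, 8×2, 9×1) = 36
m[11] = max(1×36, 2×27, 3×18, …, 9×2, 10×1) = 54
m[12] = max(1×54, 2×36, 3×27, …, 10×2, 11×1) = 81
m[13] = max(1×81, 2×54, 3×36, …, 11×2, 12×1) = 108
One optimal split: 3 + 3 + 3 + 2 + 2; product 3×3×3×2×2 = 108.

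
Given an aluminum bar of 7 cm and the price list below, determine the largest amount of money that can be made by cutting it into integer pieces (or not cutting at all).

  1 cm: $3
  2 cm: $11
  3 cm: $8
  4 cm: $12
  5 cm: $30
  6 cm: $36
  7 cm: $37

Build R[k] bottom-up: R[k] = max over allowed piece i of (p[i] + R[k−i]).
R[1] = 3
R[2] = max(3+3, 11+0) = 11
R[3] = max(3+11, 11+3, 8+0) = 14
R[4] = max(3+14, 11+11, 8+3, 12+0) = 22
R[5] = max(3+22, 11+14, 8+11, 12+3, 30+0) = 30
R[6] = max(3+30, 11+22, 8+14, 12+11, 30+3, 36+0) = 36
R[7] = max(3+36, 11+30, 8+22, …, 36+3, 37+0) = 41
One optimal cutting: 5 + 2 → $30 + $11 = $41.

41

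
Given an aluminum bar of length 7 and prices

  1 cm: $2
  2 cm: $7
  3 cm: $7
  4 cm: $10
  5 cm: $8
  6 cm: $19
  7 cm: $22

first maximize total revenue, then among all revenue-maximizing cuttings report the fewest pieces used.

Consider every possible first cut. r[k] is the best of p[i]+r[k−i] over all sellable i≤k.
r[1] = 2
r[2] = max(2+2, 7+0) = 7
r[3] = max(2+7, 7+2, 7+0) = 9
r[4] = max(2+9, 7+7, 7+2, 10+0) = 14
r[5] = max(2+14, 7+9, 7+7, 10+2, 8+0) = 16
r[6] = max(2+16, 7+14, 7+9, 10+7, 8+2, 19+0) = 21
r[7] = max(2+21, 7+16, 7+14, …, 19+2, 22+0) = 23
Maximum revenue is $23.
Now minimize piece count subject to staying optimal: for each k, pieces[k] = 1 + min over i with p[i]+r[k−i]=r[k] of pieces[k−i].
pieces[4] = 2
pieces[5] = 3
pieces[6] = 3
pieces[7] = 4

4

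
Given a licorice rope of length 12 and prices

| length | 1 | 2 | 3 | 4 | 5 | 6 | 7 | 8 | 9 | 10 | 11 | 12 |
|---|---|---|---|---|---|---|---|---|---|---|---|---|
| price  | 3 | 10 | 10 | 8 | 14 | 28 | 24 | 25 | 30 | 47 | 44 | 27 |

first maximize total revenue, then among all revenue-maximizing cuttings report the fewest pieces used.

Let r[k] be the best obtainable value from length k. For each k, try every first piece i and keep the best of price[i] + r[k−i].
r[1] = 3
r[2] = max(3+3, 10+0) = 10
r[3] = max(3+10, 10+3, 10+0) = 13
r[4] = max(3+13, 10+10, 10+3, 8+0) = 20
r[5] = max(3+20, 10+13, 10+10, 8+3, 14+0) = 23
r[6] = max(3+23, 10+20, 10+13, 8+10, 14+3, 28+0) = 30
r[7] = max(3+30, 10+23, 10+20, …, 28+3, 24+0) = 33
r[8] = max(3+33, 10+30, 10+23, …, 24+3, 25+0) = 40
r[9] = max(3+40, 10+33, 10+30, …, 25+3, 30+0) = 43
r[10] = max(3+43, 10+40, 10+33, …, 30+3, 47+0) = 50
r[11] = max(3+50, 10+43, 10+40, …, 47+3, 44+0) = 53
r[12] = max(3+53, 10+50, 10+43, …, 44+3, 27+0) = 60
Maximum revenue is ¢60.
Now minimize piece count subject to staying optimal: for each k, pieces[k] = 1 + min over i with p[i]+r[k−i]=r[k] of pieces[k−i].
pieces[9] = 5
pieces[10] = 5
pieces[11] = 6
pieces[12] = 6

6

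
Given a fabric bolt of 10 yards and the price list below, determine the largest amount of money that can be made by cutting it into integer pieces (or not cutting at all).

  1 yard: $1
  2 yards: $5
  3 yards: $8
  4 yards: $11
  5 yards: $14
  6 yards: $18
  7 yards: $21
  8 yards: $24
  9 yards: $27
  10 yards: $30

30

Let best[k] be the best obtainable value from length k. For each k, try every first piece i and keep the best of price[i] + best[k−i].
best[1] = 1
best[2] = max(1+1, 5+0) = 5
best[3] = max(1+5, 5+1, 8+0) = 8
best[4] = max(1+8, 5+5, 8+1, 11+0) = 11
best[5] = max(1+11, 5+8, 8+5, 11+1, 14+0) = 14
best[6] = max(1+14, 5+11, 8+8, 11+5, 14+1, 18+0) = 18
best[7] = max(1+18, 5+14, 8+11, …, 18+1, 21+0) = 21
best[8] = max(1+21, 5+18, 8+14, …, 21+1, 24+0) = 24
best[9] = max(1+24, 5+21, 8+18, …, 24+1, 27+0) = 27
best[10] = max(1+27, 5+24, 8+21, …, 27+1, 30+0) = 30
Best is to sell the whole 10-yard piece uncut for $30.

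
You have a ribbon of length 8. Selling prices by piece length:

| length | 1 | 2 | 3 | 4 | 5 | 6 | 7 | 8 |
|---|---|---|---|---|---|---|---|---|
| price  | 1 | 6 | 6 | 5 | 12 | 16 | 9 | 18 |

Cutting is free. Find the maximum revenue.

24

Build v[k] bottom-up: v[k] = max over allowed piece i of (p[i] + v[k−i]).
v[1] = 1
v[2] = 6
v[3] = 7  (first piece 1, then v[2]=6)
v[4] = 12  (first piece 2, then v[2]=6)
v[5] = 13  (first piece 1, then v[4]=12)
v[6] = 18  (first piece 2, then v[4]=12)
v[7] = 19  (first piece 1, then v[6]=18)
v[8] = 24  (first piece 2, then v[6]=18)
One optimal cutting: 2 + 2 + 2 + 2 → ¢6 + ¢6 + ¢6 + ¢6 = ¢24.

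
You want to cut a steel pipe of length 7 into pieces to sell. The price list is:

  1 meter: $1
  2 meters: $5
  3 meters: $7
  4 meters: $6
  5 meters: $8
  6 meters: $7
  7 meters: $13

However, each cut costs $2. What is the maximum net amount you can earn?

13

Build net[k] bottom-up: net[k] = max over allowed piece i of (p[i] + net[k−i]) − 2 per cut.
net[1] = 1
net[2] = 5
net[3] = 7
net[4] = 8  (first piece 2, then net[2]=5)
net[5] = 10  (first piece 2, then net[3]=7)
net[6] = 12  (first piece 3, then net[3]=7)
net[7] = 13  (first piece 2, then net[5]=10)
One optimal plan: pieces 3 + 2 + 2 (2 cuts) → $17 − $4 = $13.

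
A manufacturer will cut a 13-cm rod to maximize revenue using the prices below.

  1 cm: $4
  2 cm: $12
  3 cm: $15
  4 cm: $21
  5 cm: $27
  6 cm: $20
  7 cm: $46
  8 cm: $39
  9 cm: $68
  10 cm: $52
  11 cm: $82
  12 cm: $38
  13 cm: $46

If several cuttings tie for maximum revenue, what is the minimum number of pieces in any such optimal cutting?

2

Let r[k] be the best obtainable value from length k. For each k, try every first piece i and keep the best of price[i] + r[k−i].
r[1] = 4
r[2] = 12
r[3] = 16  (first piece 1, then r[2]=12)
r[4] = 24  (first piece 2, then r[2]=12)
r[5] = 28  (first piece 1, then r[4]=24)
r[6] = 36  (first piece 2, then r[4]=24)
r[7] = 46
r[8] = 50  (first piece 1, then r[7]=46)
r[9] = 68
r[10] = 72  (first piece 1, then r[9]=68)
r[11] = 82
r[12] = 86  (first piece 1, then r[11]=82)
r[13] = 94  (first piece 2, then r[11]=82)
Maximum revenue is $94.
Now minimize piece count subject to staying optimal: for each k, pieces[k] = 1 + min over i with p[i]+r[k−i]=r[k] of pieces[k−i].
pieces[10] = 2
pieces[11] = 1
pieces[12] = 2
pieces[13] = 2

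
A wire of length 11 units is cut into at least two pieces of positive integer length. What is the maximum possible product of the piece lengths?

Fill g[k] for k=2..11: at each k try every first piece i and multiply by the better of (k−i) uncut or g[k−i].
g[2] = 1*max(1,0) = 1*1 = 1
g[3] = max(1*2, 2*1) = 2
g[4] = max(1*3, 2*2, 3*1) = 4
g[5] = max(1*4, 2*3, 3*2, 4*1) = 6
g[6] = max(1*6, 2*4, 3*3, 4*2, 5*1) = 9
g[7] = max(1*9, 2*6, 3*4, 4*3, 5*2, 6*1) = 12
g[8] = max(1*12, 2*9, 3*6, …, 6*2, 7*1) = 18
g[9] = max(1*18, 2*12, 3*9, …, 7*2, 8*1) = 27
g[10] = max(1*27, 2*18, 3*12, …, 8*2, 9*1) = 36
g[11] = max(1*36, 2*27, 3*18, …, 9*2, 10*1) = 54
One optimal split: 3 + 3 + 3 + 2; product 3*3*3*2 = 54.

54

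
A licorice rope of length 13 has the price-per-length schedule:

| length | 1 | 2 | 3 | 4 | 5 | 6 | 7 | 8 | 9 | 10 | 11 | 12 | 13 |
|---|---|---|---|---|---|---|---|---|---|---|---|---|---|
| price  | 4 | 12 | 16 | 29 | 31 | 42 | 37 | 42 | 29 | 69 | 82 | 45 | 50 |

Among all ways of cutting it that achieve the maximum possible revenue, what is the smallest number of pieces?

Build r[k] bottom-up: r[k] = max over allowed piece i of (p[i] + r[k−i]).
r[1] = 4
r[2] = 12
r[3] = 16  (first piece 1, then r[2]=12)
r[4] = 29
r[5] = 33  (first piece 1, then r[4]=29)
r[6] = 42
r[7] = 46  (first piece 1, then r[6]=42)
r[8] = 58  (first piece 4, then r[4]=29)
r[9] = 62  (first piece 1, then r[8]=58)
r[10] = 71  (first piece 4, then r[6]=42)
r[11] = 82
r[12] = 87  (first piece 4, then r[8]=58)
r[13] = 94  (first piece 2, then r[11]=82)
Maximum revenue is ¢94.
Now minimize piece count subject to staying optimal: for each k, pieces[k] = 1 + min over i with p[i]+r[k−i]=r[k] of pieces[k−i].
pieces[10] = 2
pieces[11] = 1
pieces[12] = 3
pieces[13] = 2

2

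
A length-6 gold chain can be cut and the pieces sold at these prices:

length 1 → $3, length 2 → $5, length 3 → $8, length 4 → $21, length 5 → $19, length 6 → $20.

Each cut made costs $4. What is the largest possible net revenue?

Build v[k] bottom-up: v[k] = max over allowed piece i of (p[i] + v[k−i]) − 4 per cut.
v[1] = 3
v[2] = max(3+3-4, 5+0) = 5
v[3] = max(3+5-4, 5+3-4, 8+0) = 8
v[4] = max(3+8-4, 5+5-4, 8+3-4, 21+0) = 21
v[5] = max(3+21-4, 5+8-4, 8+5-4, 21+3-4, 19+0) = 20
v[6] = max(3+20-4, 5+21-4, 8+8-4, 21+5-4, 19+3-4, 20+0) = 22
One optimal plan: pieces 4 + 2 (1 cut) → $26 − $4 = $22.

22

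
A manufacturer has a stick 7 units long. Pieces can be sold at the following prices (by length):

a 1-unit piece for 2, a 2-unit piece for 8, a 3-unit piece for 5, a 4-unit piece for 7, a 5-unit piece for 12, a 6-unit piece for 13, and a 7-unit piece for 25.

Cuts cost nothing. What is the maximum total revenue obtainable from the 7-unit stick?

Let r[k] be the best obtainable value from length k. For each k, try every first piece i and keep the best of price[i] + r[k−i].
r[1] = 2
r[2] = 8
r[3] = 10  (first piece 1, then r[2]=8)
r[4] = 16  (first piece 2, then r[2]=8)
r[5] = 18  (first piece 1, then r[4]=16)
r[6] = 24  (first piece 2, then r[4]=16)
r[7] = 26  (first piece 1, then r[6]=24)
One optimal cutting: 2 + 2 + 2 + 1 → 8 + 8 + 8 + 2 = 26.

26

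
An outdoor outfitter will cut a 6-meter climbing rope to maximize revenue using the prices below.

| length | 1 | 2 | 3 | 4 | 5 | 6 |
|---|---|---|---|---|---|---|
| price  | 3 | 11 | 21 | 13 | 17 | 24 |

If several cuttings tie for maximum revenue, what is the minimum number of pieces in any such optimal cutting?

Build r[k] bottom-up: r[k] = max over allowed piece i of (p[i] + r[k−i]).
r[1] = 3
r[2] = max(3+3, 11+0) = 11
r[3] = max(3+11, 11+3, 21+0) = 21
r[4] = max(3+21, 11+11, 21+3, 13+0) = 24
r[5] = max(3+24, 11+21, 21+11, 13+3, 17+0) = 32
r[6] = max(3+32, 11+24, 21+21, 13+11, 17+3, 24+0) = 42
Maximum revenue is €42.
Now minimize piece count subject to staying optimal: for each k, pieces[k] = 1 + min over i with p[i]+r[k−i]=r[k] of pieces[k−i].
pieces[3] = 1
pieces[4] = 2
pieces[5] = 2
pieces[6] = 2

2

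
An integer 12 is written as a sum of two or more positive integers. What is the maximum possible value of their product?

Define g[k] = max over 1≤i<k of i · max(k−i, g[k−i]); the inner max lets the remainder stay uncut if that's better.
g[2] = 1×max(1,0) = 1×1 = 1
g[3] = max(1×2, 2×1) = 2
g[4] = max(1×3, 2×2, 3×1) = 4
g[5] = max(1×4, 2×3, 3×2, 4×1) = 6
g[6] = max(1×6, 2×4, 3×3, 4×2, 5×1) = 9
g[7] = max(1×9, 2×6, 3×4, 4×3, 5×2, 6×1) = 12
g[8] = max(1×12, 2×9, 3×6, …, 6×2, 7×1) = 18
g[9] = max(1×18, 2×12, 3×9, …, 7×2, 8×1) = 27
g[10] = max(1×27, 2×18, 3×12, …, 8×2, 9×1) = 36
g[11] = max(1×36, 2×27, 3×18, …, 9×2, 10×1) = 54
g[12] = max(1×54, 2×36, 3×27, …, 10×2, 11×1) = 81
One optimal split: 3 + 3 + 3 + 3; product 3×3×3×3 = 81.

81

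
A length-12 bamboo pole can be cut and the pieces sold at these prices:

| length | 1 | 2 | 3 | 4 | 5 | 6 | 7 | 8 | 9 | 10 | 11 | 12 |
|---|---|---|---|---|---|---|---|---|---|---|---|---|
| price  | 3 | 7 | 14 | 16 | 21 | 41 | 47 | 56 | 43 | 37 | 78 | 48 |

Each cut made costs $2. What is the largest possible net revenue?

80

Let net[k] be the best obtainable value from length k. For each k, try every first piece i and keep the best of price[i] + net[k−i] minus the 2 cut fee when i<k.
net[1] = 3
net[2] = max(3+3-2, 7+0) = 7
net[3] = max(3+7-2, 7+3-2, 14+0) = 14
net[4] = max(3+14-2, 7+7-2, 14+3-2, 16+0) = 16
net[5] = max(3+16-2, 7+14-2, 14+7-2, 16+3-2, 21+0) = 21
net[6] = max(3+21-2, 7+16-2, 14+14-2, 16+7-2, 21+3-2, 41+0) = 41
net[7] = max(3+41-2, 7+21-2, 14+16-2, …, 41+3-2, 47+0) = 47
net[8] = max(3+47-2, 7+41-2, 14+21-2, …, 47+3-2, 56+0) = 56
net[9] = max(3+56-2, 7+47-2, 14+41-2, …, 56+3-2, 43+0) = 57
net[10] = max(3+57-2, 7+56-2, 14+47-2, …, 43+3-2, 37+0) = 61
net[11] = max(3+61-2, 7+57-2, 14+56-2, …, 37+3-2, 78+0) = 78
net[12] = max(3+78-2, 7+61-2, 14+57-2, …, 78+3-2, 48+0) = 80
One optimal plan: pieces 6 + 6 (1 cut) → $82 − $2 = $80.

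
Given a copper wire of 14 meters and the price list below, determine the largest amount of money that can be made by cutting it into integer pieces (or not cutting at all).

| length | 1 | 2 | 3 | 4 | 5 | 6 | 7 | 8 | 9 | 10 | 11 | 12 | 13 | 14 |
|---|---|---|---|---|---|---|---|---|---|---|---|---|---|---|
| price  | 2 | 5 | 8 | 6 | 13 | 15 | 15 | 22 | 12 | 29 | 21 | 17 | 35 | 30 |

39

Let best[k] be the best obtainable value from length k. For each k, try every first piece i and keep the best of price[i] + best[k−i].
best[1] = 2
best[2] = max(2+2, 5+0) = 5
best[3] = max(2+5, 5+2, 8+0) = 8
best[4] = max(2+8, 5+5, 8+2, 6+0) = 10
best[5] = max(2+10, 5+8, 8+5, 6+2, 13+0) = 13
best[6] = max(2+13, 5+10, 8+8, 6+5, 13+2, 15+0) = 16
best[7] = max(2+16, 5+13, 8+10, …, 15+2, 15+0) = 18
best[8] = max(2+18, 5+16, 8+13, …, 15+2, 22+0) = 22
best[9] = max(2+22, 5+18, 8+16, …, 22+2, 12+0) = 24
best[10] = max(2+24, 5+22, 8+18, …, 12+2, 29+0) = 29
best[11] = max(2+29, 5+24, 8+22, …, 29+2, 21+0) = 31
best[12] = max(2+31, 5+29, 8+24, …, 21+2, 17+0) = 34
best[13] = max(2+34, 5+31, 8+29, …, 17+2, 35+0) = 37
best[14] = max(2+37, 5+34, 8+31, …, 35+2, 30+0) = 39
One optimal cutting: 10 + 3 + 1 → €29 + €8 + €2 = €39.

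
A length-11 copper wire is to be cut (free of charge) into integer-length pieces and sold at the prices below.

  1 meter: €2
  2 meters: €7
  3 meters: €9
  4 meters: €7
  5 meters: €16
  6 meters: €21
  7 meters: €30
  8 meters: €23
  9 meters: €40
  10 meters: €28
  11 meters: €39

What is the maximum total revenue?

Consider every possible first cut. v[k] is the best of p[i]+v[k−i] over all sellable i≤k.
v[1] = 2
v[2] = 7
v[3] = 9  (first piece 1, then v[2]=7)
v[4] = 14  (first piece 2, then v[2]=7)
v[5] = 16  (first piece 1, then v[4]=14)
v[6] = 21  (first piece 2, then v[4]=14)
v[7] = 30
v[8] = 32  (first piece 1, then v[7]=30)
v[9] = 40
v[10] = 42  (first piece 1, then v[9]=40)
v[11] = 47  (first piece 2, then v[9]=40)
One optimal cutting: 9 + 2 → €40 + €7 = €47.

47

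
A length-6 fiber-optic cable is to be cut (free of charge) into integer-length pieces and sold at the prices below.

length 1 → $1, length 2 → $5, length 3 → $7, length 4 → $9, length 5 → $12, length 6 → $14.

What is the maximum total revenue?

15

Build R[k] bottom-up: R[k] = max over allowed piece i of (p[i] + R[k−i]).
R[1] = 1
R[2] = max(1+1, 5+0) = 5
R[3] = max(1+5, 5+1, 7+0) = 7
R[4] = max(1+7, 5+5, 7+1, 9+0) = 10
R[5] = max(1+10, 5+7, 7+5, 9+1, 12+0) = 12
R[6] = max(1+12, 5+10, 7+7, 9+5, 12+1, 14+0) = 15
One optimal cutting: 2 + 2 + 2 → $5 + $5 + $5 = $15.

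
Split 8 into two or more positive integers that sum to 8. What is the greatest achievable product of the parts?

Fill f[k] for k=2..8: at each k try every first piece i and multiply by the better of (k−i) uncut or f[k−i].
f[2] = 1×max(1,0) = 1×1 = 1
f[3] = 1×max(2,1) = 1×2 = 2
f[4] = 2×max(2,1) = 2×2 = 4
f[5] = 2×max(3,2) = 2×3 = 6
f[6] = 3×max(3,2) = 3×3 = 9
f[7] = 2×max(5,6) = 2×6 = 12
f[8] = 2×max(6,9) = 2×9 = 18
One optimal split: 3 + 3 + 2; product 3×3×2 = 18.

18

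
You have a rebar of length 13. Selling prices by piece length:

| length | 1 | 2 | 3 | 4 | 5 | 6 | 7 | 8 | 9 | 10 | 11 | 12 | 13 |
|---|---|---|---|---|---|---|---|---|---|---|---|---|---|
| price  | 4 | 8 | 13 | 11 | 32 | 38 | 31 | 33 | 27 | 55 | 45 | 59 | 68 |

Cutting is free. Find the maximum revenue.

80

Consider every possible first cut. best[k] is the best of p[i]+best[k−i] over all sellable i≤k.
best[1] = 4
best[2] = 8  (first piece 1, then best[1]=4)
best[3] = 13
best[4] = 17  (first piece 1, then best[3]=13)
best[5] = 32
best[6] = 38
best[7] = 42  (first piece 1, then best[6]=38)
best[8] = 46  (first piece 1, then best[7]=42)
best[9] = 51  (first piece 3, then best[6]=38)
best[10] = 64  (first piece 5, then best[5]=32)
best[11] = 70  (first piece 5, then best[6]=38)
best[12] = 76  (first piece 6, then best[6]=38)
best[13] = 80  (first piece 1, then best[12]=76)
One optimal cutting: 6 + 6 + 1 → ₹38 + ₹38 + ₹4 = ₹80.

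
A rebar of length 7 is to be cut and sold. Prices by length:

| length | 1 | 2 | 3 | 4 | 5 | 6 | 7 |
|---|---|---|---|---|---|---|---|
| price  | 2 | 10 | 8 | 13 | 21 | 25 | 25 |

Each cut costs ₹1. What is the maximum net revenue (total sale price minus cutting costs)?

Let r[k] be the best obtainable value from length k. For each k, try every first piece i and keep the best of price[i] + r[k−i] minus the 1 cut fee when i<k.
r[1] = 2
r[2] = max(2+2-1, 10+0) = 10
r[3] = max(2+10-1, 10+2-1, 8+0) = 11
r[4] = max(2+11-1, 10+10-1, 8+2-1, 13+0) = 19
r[5] = max(2+19-1, 10+11-1, 8+10-1, 13+2-1, 21+0) = 21
r[6] = max(2+21-1, 10+19-1, 8+11-1, 13+10-1, 21+2-1, 25+0) = 28
r[7] = max(2+28-1, 10+21-1, 8+19-1, …, 25+2-1, 25+0) = 30
One optimal plan: pieces 5 + 2 (1 cut) → ₹31 − ₹1 = ₹30.

30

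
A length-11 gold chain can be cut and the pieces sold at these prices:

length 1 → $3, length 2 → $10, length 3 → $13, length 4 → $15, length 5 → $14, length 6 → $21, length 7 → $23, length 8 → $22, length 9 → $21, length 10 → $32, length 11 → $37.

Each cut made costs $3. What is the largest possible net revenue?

Consider every possible first cut. net[k] is the best of p[i]+net[k−i] over all sellable i≤k, charging 3 whenever i<k.
net[1] = 3
net[2] = max(3+3-3, 10+0) = 10
net[3] = max(3+10-3, 10+3-3, 13+0) = 13
net[4] = max(3+13-3, 10+10-3, 13+3-3, 15+0) = 17
net[5] = max(3+17-3, 10+13-3, 13+10-3, 15+3-3, 14+0) = 20
net[6] = max(3+20-3, 10+17-3, 13+13-3, 15+10-3, 14+3-3, 21+0) = 24
net[7] = max(3+24-3, 10+20-3, 13+17-3, …, 21+3-3, 23+0) = 27
net[8] = max(3+27-3, 10+24-3, 13+20-3, …, 23+3-3, 22+0) = 31
net[9] = max(3+31-3, 10+27-3, 13+24-3, …, 22+3-3, 21+0) = 34
net[10] = max(3+34-3, 10+31-3, 13+27-3, …, 21+3-3, 32+0) = 38
net[11] = max(3+38-3, 10+34-3, 13+31-3, …, 32+3-3, 37+0) = 41
One optimal plan: pieces 3 + 2 + 2 + 2 + 2 (4 cuts) → $53 − $12 = $41.

41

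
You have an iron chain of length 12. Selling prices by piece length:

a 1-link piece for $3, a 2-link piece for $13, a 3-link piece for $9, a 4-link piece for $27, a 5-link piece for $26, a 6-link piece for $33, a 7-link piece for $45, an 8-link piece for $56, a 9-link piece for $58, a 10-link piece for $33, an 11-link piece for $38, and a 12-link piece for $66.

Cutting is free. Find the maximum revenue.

83

Let best[k] be the best obtainable value from length k. For each k, try every first piece i and keep the best of price[i] + best[k−i].
best[1] = 3
best[2] = 13
best[3] = 16  (first piece 1, then best[2]=13)
best[4] = 27
best[5] = 30  (first piece 1, then best[4]=27)
best[6] = 40  (first piece 2, then best[4]=27)
best[7] = 45
best[8] = 56
best[9] = 59  (first piece 1, then best[8]=56)
best[10] = 69  (first piece 2, then best[8]=56)
best[11] = 72  (first piece 1, then best[10]=69)
best[12] = 83  (first piece 4, then best[8]=56)
One optimal cutting: 8 + 4 → $56 + $27 = $83.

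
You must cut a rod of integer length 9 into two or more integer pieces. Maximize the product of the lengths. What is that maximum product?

27

Let P[k] be the best product for length k (with at least one cut). For each first piece i, the rest contributes max(k−i, P[k−i]).
P[2] = 1·max(1,0) = 1·1 = 1
P[3] = 1·max(2,1) = 1·2 = 2
P[4] = 2·max(2,1) = 2·2 = 4
P[5] = 2·max(3,2) = 2·3 = 6
P[6] = 3·max(3,2) = 3·3 = 9
P[7] = 2·max(5,6) = 2·6 = 12
P[8] = 2·max(6,9) = 2·9 = 18
P[9] = 3·max(6,9) = 3·9 = 27
One optimal split: 3 + 3 + 3; product 3·3·3 = 27.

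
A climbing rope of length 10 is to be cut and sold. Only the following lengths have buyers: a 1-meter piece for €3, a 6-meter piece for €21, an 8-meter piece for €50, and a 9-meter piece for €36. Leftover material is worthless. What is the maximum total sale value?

56

Let r[k] be the best obtainable value from length k. For each k, try every first piece i and keep the best of price[i] + r[k−i].
r[1] = 3
r[2] = 6  (first piece 1, then r[1]=3)
r[3] = 9  (first piece 1, then r[2]=6)
r[4] = 12  (first piece 1, then r[3]=9)
r[5] = 15  (first piece 1, then r[4]=12)
r[6] = max(3+15, 21+0) = 21
r[7] = max(3+21, 21+3) = 24
r[8] = max(3+24, 21+6, 50+0) = 50
r[9] = max(3+50, 21+9, 50+3, 36+0) = 53
r[10] = max(3+53, 21+12, 50+6, 36+3) = 56
One optimal cutting: 8 + 1 + 1 → €56.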